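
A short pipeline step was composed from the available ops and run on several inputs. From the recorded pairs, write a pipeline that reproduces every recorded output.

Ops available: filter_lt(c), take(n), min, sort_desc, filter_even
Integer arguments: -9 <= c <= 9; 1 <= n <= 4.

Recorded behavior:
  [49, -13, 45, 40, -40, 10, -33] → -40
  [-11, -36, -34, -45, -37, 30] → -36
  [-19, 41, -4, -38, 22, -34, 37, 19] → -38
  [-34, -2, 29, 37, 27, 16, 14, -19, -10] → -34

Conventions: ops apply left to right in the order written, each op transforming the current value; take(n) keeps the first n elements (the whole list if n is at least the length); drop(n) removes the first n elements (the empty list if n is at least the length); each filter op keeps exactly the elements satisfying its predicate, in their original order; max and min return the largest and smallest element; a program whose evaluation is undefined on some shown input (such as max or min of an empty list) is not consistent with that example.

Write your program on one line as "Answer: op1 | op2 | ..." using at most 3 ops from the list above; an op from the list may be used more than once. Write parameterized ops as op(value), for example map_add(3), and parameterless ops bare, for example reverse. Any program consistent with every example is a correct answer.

filter_even | take(2) | min

Check, running the answer program on each example:
  [49, -13, 45, 40, -40, 10, -33] -> [40, -40, 10] -> [40, -40] -> -40
  [-11, -36, -34, -45, -37, 30] -> [-36, -34, 30] -> [-36, -34] -> -36
  [-19, 41, -4, -38, 22, -34, 37, 19] -> [-4, -38, 22, -34] -> [-4, -38] -> -38
  [-34, -2, 29, 37, 27, 16, 14, -19, -10] -> [-34, -2, 16, 14, -10] -> [-34, -2] -> -34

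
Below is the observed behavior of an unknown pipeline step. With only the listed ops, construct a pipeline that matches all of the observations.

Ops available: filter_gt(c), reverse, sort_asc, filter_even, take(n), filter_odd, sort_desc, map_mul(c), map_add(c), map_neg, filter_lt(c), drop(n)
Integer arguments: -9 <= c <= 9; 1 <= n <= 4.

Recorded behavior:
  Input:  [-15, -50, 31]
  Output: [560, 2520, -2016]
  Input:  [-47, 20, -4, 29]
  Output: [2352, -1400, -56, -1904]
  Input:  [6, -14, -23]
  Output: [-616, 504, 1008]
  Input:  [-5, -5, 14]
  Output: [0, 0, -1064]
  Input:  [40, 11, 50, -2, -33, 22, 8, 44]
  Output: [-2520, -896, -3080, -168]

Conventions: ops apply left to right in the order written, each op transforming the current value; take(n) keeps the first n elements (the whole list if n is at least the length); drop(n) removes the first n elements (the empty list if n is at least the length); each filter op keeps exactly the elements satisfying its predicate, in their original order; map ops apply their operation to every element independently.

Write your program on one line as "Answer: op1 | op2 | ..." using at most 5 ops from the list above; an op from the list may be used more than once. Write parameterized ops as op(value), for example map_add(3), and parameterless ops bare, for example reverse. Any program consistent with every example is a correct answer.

map_add(5) | map_mul(7) | map_mul(8) | map_neg | take(4)

Check, running the answer program on each example:
  [-15, -50, 31] -> [-10, -45, 36] -> [-70, -315, 252] -> [-560, -2520, 2016] -> [560, 2520, -2016] -> [560, 2520, -2016]
  [-47, 20, -4, 29] -> [-42, 25, 1, 34] -> [-294, 175, 7, 238] -> [-2352, 1400, 56, 1904] -> [2352, -1400, -56, -1904] -> [2352, -1400, -56, -1904]
  [6, -14, -23] -> [11, -9, -18] -> [77, -63, -126] -> [616, -504, -1008] -> [-616, 504, 1008] -> [-616, 504, 1008]
  [-5, -5, 14] -> [0, 0, 19] -> [0, 0, 133] -> [0, 0, 1064] -> [0, 0, -1064] -> [0, 0, -1064]
  [40, 11, 50, -2, -33, 22, 8, 44] -> [45, 16, 55, 3, -28, 27, 13, 49] -> [315, 112, 385, 21, -196, 189, 91, 343] -> [2520, 896, 3080, 168, -1568, 1512, 728, 2744] -> [-2520, -896, -3080, -168, 1568, -1512, -728, -2744] -> [-2520, -896, -3080, -168]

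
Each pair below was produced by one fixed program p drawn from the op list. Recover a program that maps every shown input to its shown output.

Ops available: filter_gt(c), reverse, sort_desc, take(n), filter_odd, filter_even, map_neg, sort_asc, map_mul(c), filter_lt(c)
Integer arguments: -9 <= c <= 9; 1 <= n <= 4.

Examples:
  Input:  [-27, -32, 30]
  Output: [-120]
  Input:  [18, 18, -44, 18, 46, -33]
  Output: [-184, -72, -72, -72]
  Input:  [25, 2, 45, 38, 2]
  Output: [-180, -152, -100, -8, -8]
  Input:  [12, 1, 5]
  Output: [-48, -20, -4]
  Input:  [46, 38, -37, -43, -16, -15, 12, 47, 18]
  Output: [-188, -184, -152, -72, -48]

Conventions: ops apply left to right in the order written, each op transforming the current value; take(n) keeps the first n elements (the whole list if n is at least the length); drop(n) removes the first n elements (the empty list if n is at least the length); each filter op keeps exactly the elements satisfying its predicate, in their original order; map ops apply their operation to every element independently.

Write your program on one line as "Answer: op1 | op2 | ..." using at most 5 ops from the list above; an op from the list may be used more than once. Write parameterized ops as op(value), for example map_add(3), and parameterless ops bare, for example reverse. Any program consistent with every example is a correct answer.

sort_asc | filter_gt(-5) | reverse | map_mul(-4)

Check, running the answer program on each example:
  [-27, -32, 30] -> [-32, -27, 30] -> [30] -> [30] -> [-120]
  [18, 18, -44, 18, 46, -33] -> [-44, -33, 18, 18, 18, 46] -> [18, 18, 18, 46] -> [46, 18, 18, 18] -> [-184, -72, -72, -72]
  [25, 2, 45, 38, 2] -> [2, 2, 25, 38, 45] -> [2, 2, 25, 38, 45] -> [45, 38, 25, 2, 2] -> [-180, -152, -100, -8, -8]
  [12, 1, 5] -> [1, 5, 12] -> [1, 5, 12] -> [12, 5, 1] -> [-48, -20, -4]
  [46, 38, -37, -43, -16, -15, 12, 47, 18] -> [-43, -37, -16, -15, 12, 18, 38, 46, 47] -> [12, 18, 38, 46, 47] -> [47, 46, 38, 18, 12] -> [-188, -184, -152, -72, -48]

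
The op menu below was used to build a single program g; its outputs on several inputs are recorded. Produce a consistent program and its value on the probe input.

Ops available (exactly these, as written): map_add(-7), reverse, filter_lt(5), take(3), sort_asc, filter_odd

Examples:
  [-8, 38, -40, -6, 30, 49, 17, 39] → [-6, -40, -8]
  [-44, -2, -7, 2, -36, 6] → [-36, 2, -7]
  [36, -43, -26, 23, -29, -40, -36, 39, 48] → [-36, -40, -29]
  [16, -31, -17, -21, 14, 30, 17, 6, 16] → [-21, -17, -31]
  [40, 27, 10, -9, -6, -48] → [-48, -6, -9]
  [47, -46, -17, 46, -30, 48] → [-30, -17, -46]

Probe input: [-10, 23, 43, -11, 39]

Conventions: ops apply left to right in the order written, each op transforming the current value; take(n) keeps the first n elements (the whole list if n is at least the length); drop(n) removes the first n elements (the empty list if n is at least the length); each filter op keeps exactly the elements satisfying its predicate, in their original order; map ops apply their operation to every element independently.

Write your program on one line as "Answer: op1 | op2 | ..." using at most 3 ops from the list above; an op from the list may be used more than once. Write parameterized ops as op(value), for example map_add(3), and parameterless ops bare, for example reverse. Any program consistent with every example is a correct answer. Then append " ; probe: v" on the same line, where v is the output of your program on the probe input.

filter_lt(5) | reverse | take(3) ; probe: [-11, -10]

Check, running the answer program on each example:
  [-8, 38, -40, -6, 30, 49, 17, 39] -> [-8, -40, -6] -> [-6, -40, -8] -> [-6, -40, -8]
  [-44, -2, -7, 2, -36, 6] -> [-44, -2, -7, 2, -36] -> [-36, 2, -7, -2, -44] -> [-36, 2, -7]
  [36, -43, -26, 23, -29, -40, -36, 39, 48] -> [-43, -26, -29, -40, -36] -> [-36, -40, -29, -26, -43] -> [-36, -40, -29]
  [16, -31, -17, -21, 14, 30, 17, 6, 16] -> [-31, -17, -21] -> [-21, -17, -31] -> [-21, -17, -31]
  [40, 27, 10, -9, -6, -48] -> [-9, -6, -48] -> [-48, -6, -9] -> [-48, -6, -9]
  [47, -46, -17, 46, -30, 48] -> [-46, -17, -30] -> [-30, -17, -46] -> [-30, -17, -46]
  probe: [-10, 23, 43, -11, 39] -> [-10, -11] -> [-11, -10] -> [-11, -10]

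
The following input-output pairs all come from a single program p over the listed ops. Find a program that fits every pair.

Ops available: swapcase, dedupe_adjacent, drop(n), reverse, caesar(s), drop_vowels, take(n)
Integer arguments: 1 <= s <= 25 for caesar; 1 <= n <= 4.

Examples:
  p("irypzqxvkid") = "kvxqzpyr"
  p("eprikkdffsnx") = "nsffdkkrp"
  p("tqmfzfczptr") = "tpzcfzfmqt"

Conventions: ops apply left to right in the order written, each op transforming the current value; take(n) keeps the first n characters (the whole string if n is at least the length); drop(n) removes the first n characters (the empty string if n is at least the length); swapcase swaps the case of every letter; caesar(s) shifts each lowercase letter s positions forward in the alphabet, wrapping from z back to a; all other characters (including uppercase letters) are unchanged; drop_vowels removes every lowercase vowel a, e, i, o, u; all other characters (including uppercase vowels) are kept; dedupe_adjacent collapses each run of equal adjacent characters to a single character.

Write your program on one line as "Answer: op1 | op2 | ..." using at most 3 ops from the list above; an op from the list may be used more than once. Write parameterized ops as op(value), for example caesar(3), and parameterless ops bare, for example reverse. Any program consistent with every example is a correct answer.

drop_vowels | reverse | drop(1)

Check, running the answer program on each example:
  "irypzqxvkid" -> "rypzqxvkd" -> "dkvxqzpyr" -> "kvxqzpyr"
  "eprikkdffsnx" -> "prkkdffsnx" -> "xnsffdkkrp" -> "nsffdkkrp"
  "tqmfzfczptr" -> "tqmfzfczptr" -> "rtpzcfzfmqt" -> "tpzcfzfmqt"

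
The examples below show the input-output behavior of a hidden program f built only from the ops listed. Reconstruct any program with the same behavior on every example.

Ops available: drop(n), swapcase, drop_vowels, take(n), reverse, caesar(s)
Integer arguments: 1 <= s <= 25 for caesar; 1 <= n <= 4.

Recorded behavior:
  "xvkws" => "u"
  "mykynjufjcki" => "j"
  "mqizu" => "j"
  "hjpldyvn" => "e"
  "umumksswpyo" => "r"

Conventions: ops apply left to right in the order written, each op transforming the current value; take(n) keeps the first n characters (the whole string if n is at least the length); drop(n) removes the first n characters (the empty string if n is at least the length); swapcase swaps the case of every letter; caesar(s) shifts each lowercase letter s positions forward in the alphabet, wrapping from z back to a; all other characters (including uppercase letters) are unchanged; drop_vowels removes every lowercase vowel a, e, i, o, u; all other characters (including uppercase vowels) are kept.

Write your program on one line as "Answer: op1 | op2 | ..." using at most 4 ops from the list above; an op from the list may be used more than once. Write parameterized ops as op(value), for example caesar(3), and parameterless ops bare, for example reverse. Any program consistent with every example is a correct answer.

reverse | caesar(23) | reverse | take(1)

Check, running the answer program on each example:
  "xvkws" -> "swkvx" -> "pthsu" -> "ushtp" -> "u"
  "mykynjufjcki" -> "ikcjfujnykym" -> "fhzgcrgkvhvj" -> "jvhvkgrcgzhf" -> "j"
  "mqizu" -> "uziqm" -> "rwfnj" -> "jnfwr" -> "j"
  "hjpldyvn" -> "nvydlpjh" -> "ksvaimge" -> "egmiavsk" -> "e"
  "umumksswpyo" -> "oypwsskmumu" -> "lvmtpphjrjr" -> "rjrjhpptmvl" -> "r"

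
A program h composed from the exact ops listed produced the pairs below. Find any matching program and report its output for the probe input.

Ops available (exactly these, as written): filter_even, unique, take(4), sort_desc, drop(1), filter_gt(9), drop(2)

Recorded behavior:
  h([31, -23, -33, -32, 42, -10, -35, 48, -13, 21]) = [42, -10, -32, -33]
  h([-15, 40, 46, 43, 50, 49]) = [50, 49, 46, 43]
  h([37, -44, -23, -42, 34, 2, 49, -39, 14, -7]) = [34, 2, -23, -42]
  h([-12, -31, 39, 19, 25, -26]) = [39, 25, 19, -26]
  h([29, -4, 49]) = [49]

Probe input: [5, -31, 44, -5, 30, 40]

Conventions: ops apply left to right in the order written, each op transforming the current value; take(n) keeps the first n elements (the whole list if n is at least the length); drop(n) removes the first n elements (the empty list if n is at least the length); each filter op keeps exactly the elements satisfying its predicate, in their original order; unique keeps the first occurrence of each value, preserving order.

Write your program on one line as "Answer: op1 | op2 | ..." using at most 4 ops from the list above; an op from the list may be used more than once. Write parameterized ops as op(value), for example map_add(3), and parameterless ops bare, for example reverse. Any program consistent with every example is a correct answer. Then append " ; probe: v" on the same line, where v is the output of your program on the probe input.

drop(2) | take(4) | sort_desc ; probe: [44, 40, 30, -5]

Check, running the answer program on each example:
  [31, -23, -33, -32, 42, -10, -35, 48, -13, 21] -> [-33, -32, 42, -10, -35, 48, -13, 21] -> [-33, -32, 42, -10] -> [42, -10, -32, -33]
  [-15, 40, 46, 43, 50, 49] -> [46, 43, 50, 49] -> [46, 43, 50, 49] -> [50, 49, 46, 43]
  [37, -44, -23, -42, 34, 2, 49, -39, 14, -7] -> [-23, -42, 34, 2, 49, -39, 14, -7] -> [-23, -42, 34, 2] -> [34, 2, -23, -42]
  [-12, -31, 39, 19, 25, -26] -> [39, 19, 25, -26] -> [39, 19, 25, -26] -> [39, 25, 19, -26]
  [29, -4, 49] -> [49] -> [49] -> [49]
  probe: [5, -31, 44, -5, 30, 40] -> [44, -5, 30, 40] -> [44, -5, 30, 40] -> [44, 40, 30, -5]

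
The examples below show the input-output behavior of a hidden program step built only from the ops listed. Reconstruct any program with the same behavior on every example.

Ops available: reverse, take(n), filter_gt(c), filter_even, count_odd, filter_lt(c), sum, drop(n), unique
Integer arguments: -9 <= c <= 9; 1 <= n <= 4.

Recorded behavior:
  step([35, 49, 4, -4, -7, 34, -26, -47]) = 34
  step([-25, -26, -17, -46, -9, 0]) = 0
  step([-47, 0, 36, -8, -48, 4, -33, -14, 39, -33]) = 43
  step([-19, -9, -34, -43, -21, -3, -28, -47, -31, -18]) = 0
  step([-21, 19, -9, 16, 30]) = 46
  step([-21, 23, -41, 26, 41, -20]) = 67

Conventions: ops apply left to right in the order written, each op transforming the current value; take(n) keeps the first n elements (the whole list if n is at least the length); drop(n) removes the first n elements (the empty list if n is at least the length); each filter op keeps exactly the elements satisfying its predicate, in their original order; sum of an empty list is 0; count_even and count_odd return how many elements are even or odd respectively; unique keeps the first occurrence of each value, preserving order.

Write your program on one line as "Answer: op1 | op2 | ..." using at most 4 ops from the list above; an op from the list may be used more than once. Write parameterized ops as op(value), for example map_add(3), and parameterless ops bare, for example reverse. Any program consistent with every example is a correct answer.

drop(3) | filter_gt(-9) | filter_gt(-2) | sum

Check, running the answer program on each example:
  [35, 49, 4, -4, -7, 34, -26, -47] -> [-4, -7, 34, -26, -47] -> [-4, -7, 34] -> [34] -> 34
  [-25, -26, -17, -46, -9, 0] -> [-46, -9, 0] -> [0] -> [0] -> 0
  [-47, 0, 36, -8, -48, 4, -33, -14, 39, -33] -> [-8, -48, 4, -33, -14, 39, -33] -> [-8, 4, 39] -> [4, 39] -> 43
  [-19, -9, -34, -43, -21, -3, -28, -47, -31, -18] -> [-43, -21, -3, -28, -47, -31, -18] -> [-3] -> [] -> 0
  [-21, 19, -9, 16, 30] -> [16, 30] -> [16, 30] -> [16, 30] -> 46
  [-21, 23, -41, 26, 41, -20] -> [26, 41, -20] -> [26, 41] -> [26, 41] -> 67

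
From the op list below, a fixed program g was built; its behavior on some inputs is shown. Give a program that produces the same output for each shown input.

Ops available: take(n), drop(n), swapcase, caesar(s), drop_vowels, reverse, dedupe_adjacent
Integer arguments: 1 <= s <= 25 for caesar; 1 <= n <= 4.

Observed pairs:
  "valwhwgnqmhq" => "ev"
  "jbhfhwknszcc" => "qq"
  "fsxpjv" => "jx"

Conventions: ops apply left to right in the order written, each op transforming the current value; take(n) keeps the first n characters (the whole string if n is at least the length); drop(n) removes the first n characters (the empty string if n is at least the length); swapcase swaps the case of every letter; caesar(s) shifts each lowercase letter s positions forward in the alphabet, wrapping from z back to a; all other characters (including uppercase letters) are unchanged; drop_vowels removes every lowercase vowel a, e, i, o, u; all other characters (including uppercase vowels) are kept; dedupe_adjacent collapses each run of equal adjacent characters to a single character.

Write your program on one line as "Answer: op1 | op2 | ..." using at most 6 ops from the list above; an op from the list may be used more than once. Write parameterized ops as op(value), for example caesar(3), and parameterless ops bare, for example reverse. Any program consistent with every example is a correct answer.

drop_vowels | reverse | caesar(1) | take(2) | caesar(13)

Check, running the answer program on each example:
  "valwhwgnqmhq" -> "vlwhwgnqmhq" -> "qhmqngwhwlv" -> "rinrohxixmw" -> "ri" -> "ev"
  "jbhfhwknszcc" -> "jbhfhwknszcc" -> "cczsnkwhfhbj" -> "ddatolxigick" -> "dd" -> "qq"
  "fsxpjv" -> "fsxpjv" -> "vjpxsf" -> "wkqytg" -> "wk" -> "jx"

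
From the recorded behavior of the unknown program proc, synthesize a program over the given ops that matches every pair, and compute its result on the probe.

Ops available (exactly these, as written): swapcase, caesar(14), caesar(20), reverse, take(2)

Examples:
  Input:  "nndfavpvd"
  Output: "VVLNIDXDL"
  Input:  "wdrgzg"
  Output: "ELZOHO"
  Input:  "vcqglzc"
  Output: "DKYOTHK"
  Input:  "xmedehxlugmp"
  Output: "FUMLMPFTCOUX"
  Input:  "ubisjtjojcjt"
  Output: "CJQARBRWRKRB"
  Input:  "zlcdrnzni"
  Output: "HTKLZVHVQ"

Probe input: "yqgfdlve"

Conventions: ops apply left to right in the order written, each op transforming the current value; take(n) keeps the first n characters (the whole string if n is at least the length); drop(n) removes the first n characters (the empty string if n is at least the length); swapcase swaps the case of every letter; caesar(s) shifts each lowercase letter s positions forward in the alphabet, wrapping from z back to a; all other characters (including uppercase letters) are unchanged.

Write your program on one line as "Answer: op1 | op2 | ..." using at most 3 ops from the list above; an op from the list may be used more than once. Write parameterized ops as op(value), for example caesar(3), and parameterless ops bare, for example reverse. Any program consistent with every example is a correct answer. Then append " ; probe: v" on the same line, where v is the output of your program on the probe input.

caesar(20) | caesar(14) | swapcase ; probe: "GYONLTDM"

Check, running the answer program on each example:
  "nndfavpvd" -> "hhxzupjpx" -> "vvlnidxdl" -> "VVLNIDXDL"
  "wdrgzg" -> "qxlata" -> "elzoho" -> "ELZOHO"
  "vcqglzc" -> "pwkaftw" -> "dkyothk" -> "DKYOTHK"
  "xmedehxlugmp" -> "rgyxybrfoagj" -> "fumlmpftcoux" -> "FUMLMPFTCOUX"
  "ubisjtjojcjt" -> "ovcmdndidwdn" -> "cjqarbrwrkrb" -> "CJQARBRWRKRB"
  "zlcdrnzni" -> "tfwxlhthc" -> "htklzvhvq" -> "HTKLZVHVQ"
  probe: "yqgfdlve" -> "skazxfpy" -> "gyonltdm" -> "GYONLTDM"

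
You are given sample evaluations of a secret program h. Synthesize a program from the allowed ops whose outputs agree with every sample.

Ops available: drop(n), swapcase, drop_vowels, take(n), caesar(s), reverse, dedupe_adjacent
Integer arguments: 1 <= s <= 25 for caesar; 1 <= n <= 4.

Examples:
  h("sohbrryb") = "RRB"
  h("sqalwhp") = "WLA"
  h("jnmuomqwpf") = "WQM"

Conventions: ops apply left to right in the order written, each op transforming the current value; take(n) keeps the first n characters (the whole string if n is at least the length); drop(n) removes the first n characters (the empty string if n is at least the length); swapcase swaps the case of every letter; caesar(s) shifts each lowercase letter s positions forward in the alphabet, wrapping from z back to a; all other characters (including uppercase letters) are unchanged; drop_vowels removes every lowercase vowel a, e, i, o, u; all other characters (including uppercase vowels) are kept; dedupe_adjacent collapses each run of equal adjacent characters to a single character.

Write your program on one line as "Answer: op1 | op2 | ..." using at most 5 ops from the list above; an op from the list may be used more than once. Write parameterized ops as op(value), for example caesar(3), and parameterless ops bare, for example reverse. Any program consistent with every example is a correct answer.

reverse | swapcase | drop(2) | take(3)

Check, running the answer program on each example:
  "sohbrryb" -> "byrrbhos" -> "BYRRBHOS" -> "RRBHOS" -> "RRB"
  "sqalwhp" -> "phwlaqs" -> "PHWLAQS" -> "WLAQS" -> "WLA"
  "jnmuomqwpf" -> "fpwqmoumnj" -> "FPWQMOUMNJ" -> "WQMOUMNJ" -> "WQM"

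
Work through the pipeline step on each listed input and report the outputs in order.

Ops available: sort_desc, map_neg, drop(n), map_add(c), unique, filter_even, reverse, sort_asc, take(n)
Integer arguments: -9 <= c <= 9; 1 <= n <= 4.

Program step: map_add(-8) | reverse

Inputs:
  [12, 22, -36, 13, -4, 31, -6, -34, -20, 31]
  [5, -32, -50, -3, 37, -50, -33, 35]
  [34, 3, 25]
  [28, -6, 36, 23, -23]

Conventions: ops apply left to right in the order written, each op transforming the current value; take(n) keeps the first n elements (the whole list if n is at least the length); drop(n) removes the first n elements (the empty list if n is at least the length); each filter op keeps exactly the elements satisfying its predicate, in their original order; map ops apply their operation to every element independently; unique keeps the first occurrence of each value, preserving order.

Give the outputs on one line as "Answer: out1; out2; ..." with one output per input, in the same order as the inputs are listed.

Execution, op by op:
  [12, 22, -36, 13, -4, 31, -6, -34, -20, 31] -> [4, 14, -44, 5, -12, 23, -14, -42, -28, 23] -> [23, -28, -42, -14, 23, -12, 5, -44, 14, 4]
  [5, -32, -50, -3, 37, -50, -33, 35] -> [-3, -40, -58, -11, 29, -58, -41, 27] -> [27, -41, -58, 29, -11, -58, -40, -3]
  [34, 3, 25] -> [26, -5, 17] -> [17, -5, 26]
  [28, -6, 36, 23, -23] -> [20, -14, 28, 15, -31] -> [-31, 15, 28, -14, 20]

[23, -28, -42, -14, 23, -12, 5, -44, 14, 4]; [27, -41, -58, 29, -11, -58, -40, -3]; [17, -5, 26]; [-31, 15, 28, -14, 20]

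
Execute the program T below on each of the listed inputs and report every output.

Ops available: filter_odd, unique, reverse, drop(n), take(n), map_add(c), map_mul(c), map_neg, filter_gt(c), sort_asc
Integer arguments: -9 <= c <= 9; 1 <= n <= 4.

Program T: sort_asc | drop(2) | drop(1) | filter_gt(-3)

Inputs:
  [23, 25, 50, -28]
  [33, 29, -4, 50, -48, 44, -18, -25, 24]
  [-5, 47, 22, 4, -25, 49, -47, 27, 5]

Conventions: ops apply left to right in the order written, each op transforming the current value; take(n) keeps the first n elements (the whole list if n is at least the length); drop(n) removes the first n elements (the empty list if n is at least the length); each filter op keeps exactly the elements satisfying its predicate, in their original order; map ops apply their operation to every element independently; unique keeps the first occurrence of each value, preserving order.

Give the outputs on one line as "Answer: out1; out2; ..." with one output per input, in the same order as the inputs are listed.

[50]; [24, 29, 33, 44, 50]; [4, 5, 22, 27, 47, 49]

Execution, op by op:
  [23, 25, 50, -28] -> [-28, 23, 25, 50] -> [25, 50] -> [50] -> [50]
  [33, 29, -4, 50, -48, 44, -18, -25, 24] -> [-48, -25, -18, -4, 24, 29, 33, 44, 50] -> [-18, -4, 24, 29, 33, 44, 50] -> [-4, 24, 29, 33, 44, 50] -> [24, 29, 33, 44, 50]
  [-5, 47, 22, 4, -25, 49, -47, 27, 5] -> [-47, -25, -5, 4, 5, 22, 27, 47, 49] -> [-5, 4, 5, 22, 27, 47, 49] -> [4, 5, 22, 27, 47, 49] -> [4, 5, 22, 27, 47, 49]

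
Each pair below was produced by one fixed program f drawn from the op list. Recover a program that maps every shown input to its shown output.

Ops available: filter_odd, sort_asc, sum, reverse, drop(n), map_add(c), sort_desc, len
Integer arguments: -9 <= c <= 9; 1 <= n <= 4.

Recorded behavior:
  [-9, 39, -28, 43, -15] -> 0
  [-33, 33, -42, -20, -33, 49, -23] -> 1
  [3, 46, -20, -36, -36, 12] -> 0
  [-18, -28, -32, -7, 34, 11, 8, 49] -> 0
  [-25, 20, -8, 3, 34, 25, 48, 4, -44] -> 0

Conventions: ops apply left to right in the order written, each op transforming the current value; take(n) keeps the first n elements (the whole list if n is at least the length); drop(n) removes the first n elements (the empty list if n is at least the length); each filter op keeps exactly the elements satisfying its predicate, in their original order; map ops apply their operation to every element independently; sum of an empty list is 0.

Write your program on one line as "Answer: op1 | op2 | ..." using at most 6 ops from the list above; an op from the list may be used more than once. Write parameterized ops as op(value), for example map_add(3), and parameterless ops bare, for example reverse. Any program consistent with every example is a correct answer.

drop(1) | filter_odd | sort_asc | drop(3) | map_add(-5) | len

Check, running the answer program on each example:
  [-9, 39, -28, 43, -15] -> [39, -28, 43, -15] -> [39, 43, -15] -> [-15, 39, 43] -> [] -> [] -> 0
  [-33, 33, -42, -20, -33, 49, -23] -> [33, -42, -20, -33, 49, -23] -> [33, -33, 49, -23] -> [-33, -23, 33, 49] -> [49] -> [44] -> 1
  [3, 46, -20, -36, -36, 12] -> [46, -20, -36, -36, 12] -> [] -> [] -> [] -> [] -> 0
  [-18, -28, -32, -7, 34, 11, 8, 49] -> [-28, -32, -7, 34, 11, 8, 49] -> [-7, 11, 49] -> [-7, 11, 49] -> [] -> [] -> 0
  [-25, 20, -8, 3, 34, 25, 48, 4, -44] -> [20, -8, 3, 34, 25, 48, 4, -44] -> [3, 25] -> [3, 25] -> [] -> [] -> 0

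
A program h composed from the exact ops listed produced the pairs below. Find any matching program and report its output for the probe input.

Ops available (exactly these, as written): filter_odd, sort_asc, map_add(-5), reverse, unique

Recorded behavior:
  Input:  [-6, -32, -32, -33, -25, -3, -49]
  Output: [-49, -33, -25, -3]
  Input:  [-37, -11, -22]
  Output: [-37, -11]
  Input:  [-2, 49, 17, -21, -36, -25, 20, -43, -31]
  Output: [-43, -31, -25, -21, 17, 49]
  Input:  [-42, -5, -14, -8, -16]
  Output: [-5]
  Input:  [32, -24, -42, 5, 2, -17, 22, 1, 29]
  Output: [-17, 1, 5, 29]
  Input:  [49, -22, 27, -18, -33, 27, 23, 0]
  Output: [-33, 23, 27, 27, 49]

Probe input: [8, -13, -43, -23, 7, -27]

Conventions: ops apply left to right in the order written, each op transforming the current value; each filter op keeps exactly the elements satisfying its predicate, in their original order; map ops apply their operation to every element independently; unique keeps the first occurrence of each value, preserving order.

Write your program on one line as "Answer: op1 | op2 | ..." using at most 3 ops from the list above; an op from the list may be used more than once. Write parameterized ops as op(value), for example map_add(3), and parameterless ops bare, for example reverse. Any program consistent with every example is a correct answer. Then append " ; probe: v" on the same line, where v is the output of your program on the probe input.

filter_odd | sort_asc ; probe: [-43, -27, -23, -13, 7]

Check, running the answer program on each example:
  [-6, -32, -32, -33, -25, -3, -49] -> [-33, -25, -3, -49] -> [-49, -33, -25, -3]
  [-37, -11, -22] -> [-37, -11] -> [-37, -11]
  [-2, 49, 17, -21, -36, -25, 20, -43, -31] -> [49, 17, -21, -25, -43, -31] -> [-43, -31, -25, -21, 17, 49]
  [-42, -5, -14, -8, -16] -> [-5] -> [-5]
  [32, -24, -42, 5, 2, -17, 22, 1, 29] -> [5, -17, 1, 29] -> [-17, 1, 5, 29]
  [49, -22, 27, -18, -33, 27, 23, 0] -> [49, 27, -33, 27, 23] -> [-33, 23, 27, 27, 49]
  probe: [8, -13, -43, -23, 7, -27] -> [-13, -43, -23, 7, -27] -> [-43, -27, -23, -13, 7]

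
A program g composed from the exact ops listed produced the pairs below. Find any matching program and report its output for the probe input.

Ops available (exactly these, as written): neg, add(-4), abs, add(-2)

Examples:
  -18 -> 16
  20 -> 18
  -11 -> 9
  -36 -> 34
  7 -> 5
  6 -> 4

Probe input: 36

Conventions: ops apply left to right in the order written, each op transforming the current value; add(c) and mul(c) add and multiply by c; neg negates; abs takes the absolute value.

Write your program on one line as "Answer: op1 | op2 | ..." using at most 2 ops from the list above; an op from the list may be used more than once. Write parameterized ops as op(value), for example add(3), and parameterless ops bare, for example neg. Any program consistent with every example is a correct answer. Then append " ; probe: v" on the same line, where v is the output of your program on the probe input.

abs | add(-2) ; probe: 34

Check, running the answer program on each example:
  -18 -> 18 -> 16
  20 -> 20 -> 18
  -11 -> 11 -> 9
  -36 -> 36 -> 34
  7 -> 7 -> 5
  6 -> 6 -> 4
  probe: 36 -> 36 -> 34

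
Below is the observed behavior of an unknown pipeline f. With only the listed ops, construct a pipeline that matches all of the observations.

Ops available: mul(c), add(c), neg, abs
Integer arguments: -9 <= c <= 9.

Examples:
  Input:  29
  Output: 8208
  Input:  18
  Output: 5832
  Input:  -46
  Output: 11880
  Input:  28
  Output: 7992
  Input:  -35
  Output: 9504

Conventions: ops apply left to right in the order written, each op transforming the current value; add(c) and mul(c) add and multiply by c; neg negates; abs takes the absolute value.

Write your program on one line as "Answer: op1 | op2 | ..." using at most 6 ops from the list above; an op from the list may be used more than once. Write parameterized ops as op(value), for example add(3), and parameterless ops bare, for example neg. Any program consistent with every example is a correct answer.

abs | add(9) | mul(4) | neg | mul(6) | mul(-9)

Check, running the answer program on each example:
  29 -> 29 -> 38 -> 152 -> -152 -> -912 -> 8208
  18 -> 18 -> 27 -> 108 -> -108 -> -648 -> 5832
  -46 -> 46 -> 55 -> 220 -> -220 -> -1320 -> 11880
  28 -> 28 -> 37 -> 148 -> -148 -> -888 -> 7992
  -35 -> 35 -> 44 -> 176 -> -176 -> -1056 -> 9504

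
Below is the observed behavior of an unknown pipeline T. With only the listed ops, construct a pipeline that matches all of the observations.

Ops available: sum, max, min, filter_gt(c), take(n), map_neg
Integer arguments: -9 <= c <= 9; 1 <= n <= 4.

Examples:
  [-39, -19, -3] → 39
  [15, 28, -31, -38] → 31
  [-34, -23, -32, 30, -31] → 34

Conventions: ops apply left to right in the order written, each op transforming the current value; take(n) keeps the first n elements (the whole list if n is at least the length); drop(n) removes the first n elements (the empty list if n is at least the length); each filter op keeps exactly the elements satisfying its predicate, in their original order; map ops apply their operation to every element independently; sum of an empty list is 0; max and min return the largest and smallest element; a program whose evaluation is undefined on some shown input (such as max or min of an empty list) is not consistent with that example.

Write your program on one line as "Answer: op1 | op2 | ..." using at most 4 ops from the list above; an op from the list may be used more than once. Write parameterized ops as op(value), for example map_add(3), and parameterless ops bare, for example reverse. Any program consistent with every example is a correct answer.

take(3) | map_neg | max

Check, running the answer program on each example:
  [-39, -19, -3] -> [-39, -19, -3] -> [39, 19, 3] -> 39
  [15, 28, -31, -38] -> [15, 28, -31] -> [-15, -28, 31] -> 31
  [-34, -23, -32, 30, -31] -> [-34, -23, -32] -> [34, 23, 32] -> 34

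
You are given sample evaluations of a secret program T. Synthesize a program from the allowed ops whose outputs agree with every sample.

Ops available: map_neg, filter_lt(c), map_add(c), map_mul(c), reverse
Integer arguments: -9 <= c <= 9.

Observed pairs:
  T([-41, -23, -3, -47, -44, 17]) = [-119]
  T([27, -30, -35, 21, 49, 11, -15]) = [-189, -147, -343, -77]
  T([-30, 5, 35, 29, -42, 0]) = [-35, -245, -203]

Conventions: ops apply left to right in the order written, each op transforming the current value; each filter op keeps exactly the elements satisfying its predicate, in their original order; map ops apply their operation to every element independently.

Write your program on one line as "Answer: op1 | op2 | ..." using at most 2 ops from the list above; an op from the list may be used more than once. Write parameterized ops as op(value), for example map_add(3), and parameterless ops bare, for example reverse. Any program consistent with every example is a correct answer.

map_mul(-7) | filter_lt(-2)

Check, running the answer program on each example:
  [-41, -23, -3, -47, -44, 17] -> [287, 161, 21, 329, 308, -119] -> [-119]
  [27, -30, -35, 21, 49, 11, -15] -> [-189, 210, 245, -147, -343, -77, 105] -> [-189, -147, -343, -77]
  [-30, 5, 35, 29, -42, 0] -> [210, -35, -245, -203, 294, 0] -> [-35, -245, -203]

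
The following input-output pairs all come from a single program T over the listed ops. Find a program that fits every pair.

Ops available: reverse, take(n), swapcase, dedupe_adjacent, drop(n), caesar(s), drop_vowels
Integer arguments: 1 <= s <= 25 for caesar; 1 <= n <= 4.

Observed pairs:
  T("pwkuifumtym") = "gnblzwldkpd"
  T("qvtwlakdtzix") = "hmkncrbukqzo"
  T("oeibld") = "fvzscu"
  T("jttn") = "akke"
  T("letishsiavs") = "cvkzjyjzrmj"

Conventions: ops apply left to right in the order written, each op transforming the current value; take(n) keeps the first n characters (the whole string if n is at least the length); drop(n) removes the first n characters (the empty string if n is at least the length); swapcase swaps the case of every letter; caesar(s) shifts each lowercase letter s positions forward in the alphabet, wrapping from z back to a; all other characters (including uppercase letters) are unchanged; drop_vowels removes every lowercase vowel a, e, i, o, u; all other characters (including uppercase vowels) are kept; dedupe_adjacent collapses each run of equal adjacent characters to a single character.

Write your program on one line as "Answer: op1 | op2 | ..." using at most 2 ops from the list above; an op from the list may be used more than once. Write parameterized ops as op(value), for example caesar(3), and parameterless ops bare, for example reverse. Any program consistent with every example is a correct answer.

caesar(12) | caesar(5)

Check, running the answer program on each example:
  "pwkuifumtym" -> "biwgurgyfky" -> "gnblzwldkpd"
  "qvtwlakdtzix" -> "chfixmwpfluj" -> "hmkncrbukqzo"
  "oeibld" -> "aqunxp" -> "fvzscu"
  "jttn" -> "vffz" -> "akke"
  "letishsiavs" -> "xqfueteumhe" -> "cvkzjyjzrmj"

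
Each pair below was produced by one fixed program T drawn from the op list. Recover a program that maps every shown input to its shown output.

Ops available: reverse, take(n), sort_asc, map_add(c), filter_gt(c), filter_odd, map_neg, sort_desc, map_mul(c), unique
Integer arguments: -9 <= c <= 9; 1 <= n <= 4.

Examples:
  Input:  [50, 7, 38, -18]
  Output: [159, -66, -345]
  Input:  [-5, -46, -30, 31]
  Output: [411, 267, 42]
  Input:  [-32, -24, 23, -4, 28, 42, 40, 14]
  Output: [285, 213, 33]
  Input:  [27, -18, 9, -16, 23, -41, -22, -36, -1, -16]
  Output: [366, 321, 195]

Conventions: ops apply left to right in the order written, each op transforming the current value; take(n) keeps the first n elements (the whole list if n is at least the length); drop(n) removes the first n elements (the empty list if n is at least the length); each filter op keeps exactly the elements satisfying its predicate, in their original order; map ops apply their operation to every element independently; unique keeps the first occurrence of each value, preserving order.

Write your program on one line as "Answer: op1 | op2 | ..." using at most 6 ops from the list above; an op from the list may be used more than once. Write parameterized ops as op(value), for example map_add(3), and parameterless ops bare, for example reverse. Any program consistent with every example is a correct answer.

sort_asc | map_mul(3) | map_add(1) | map_mul(-3) | take(3)

Check, running the answer program on each example:
  [50, 7, 38, -18] -> [-18, 7, 38, 50] -> [-54, 21, 114, 150] -> [-53, 22, 115, 151] -> [159, -66, -345, -453] -> [159, -66, -345]
  [-5, -46, -30, 31] -> [-46, -30, -5, 31] -> [-138, -90, -15, 93] -> [-137, -89, -14, 94] -> [411, 267, 42, -282] -> [411, 267, 42]
  [-32, -24, 23, -4, 28, 42, 40, 14] -> [-32, -24, -4, 14, 23, 28, 40, 42] -> [-96, -72, -12, 42, 69, 84, 120, 126] -> [-95, -71, -11, 43, 70, 85, 121, 127] -> [285, 213, 33, -129, -210, -255, -363, -381] -> [285, 213, 33]
  [27, -18, 9, -16, 23, -41, -22, -36, -1, -16] -> [-41, -36, -22, -18, -16, -16, -1, 9, 23, 27] -> [-123, -108, -66, -54, -48, -48, -3, 27, 69, 81] -> [-122, -107, -65, -53, -47, -47, -2, 28, 70, 82] -> [366, 321, 195, 159, 141, 141, 6, -84, -210, -246] -> [366, 321, 195]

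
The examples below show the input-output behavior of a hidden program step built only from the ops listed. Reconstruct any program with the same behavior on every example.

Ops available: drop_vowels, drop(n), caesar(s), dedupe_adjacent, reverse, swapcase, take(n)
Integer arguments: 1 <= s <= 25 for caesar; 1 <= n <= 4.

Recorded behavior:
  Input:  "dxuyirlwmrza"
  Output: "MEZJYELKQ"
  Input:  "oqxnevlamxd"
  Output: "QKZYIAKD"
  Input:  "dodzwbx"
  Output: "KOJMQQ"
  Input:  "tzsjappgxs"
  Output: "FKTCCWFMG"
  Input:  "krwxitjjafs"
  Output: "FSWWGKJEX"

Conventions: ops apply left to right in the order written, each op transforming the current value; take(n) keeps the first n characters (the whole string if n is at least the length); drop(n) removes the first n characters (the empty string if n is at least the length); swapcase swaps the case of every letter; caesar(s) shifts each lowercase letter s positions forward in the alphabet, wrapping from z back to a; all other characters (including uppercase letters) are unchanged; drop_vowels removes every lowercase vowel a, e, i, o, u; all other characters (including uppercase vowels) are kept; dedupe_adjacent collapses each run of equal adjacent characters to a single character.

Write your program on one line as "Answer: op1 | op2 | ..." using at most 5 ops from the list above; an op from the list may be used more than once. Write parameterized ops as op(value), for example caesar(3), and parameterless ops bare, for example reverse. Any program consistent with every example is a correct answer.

reverse | drop_vowels | caesar(2) | caesar(11) | swapcase

Check, running the answer program on each example:
  "dxuyirlwmrza" -> "azrmwlriyuxd" -> "zrmwlryxd" -> "btoyntazf" -> "mezjyelkq" -> "MEZJYELKQ"
  "oqxnevlamxd" -> "dxmalvenxqo" -> "dxmlvnxq" -> "fzonxpzs" -> "qkzyiakd" -> "QKZYIAKD"
  "dodzwbx" -> "xbwzdod" -> "xbwzdd" -> "zdybff" -> "kojmqq" -> "KOJMQQ"
  "tzsjappgxs" -> "sxgppajszt" -> "sxgppjszt" -> "uzirrlubv" -> "fktccwfmg" -> "FKTCCWFMG"
  "krwxitjjafs" -> "sfajjtixwrk" -> "sfjjtxwrk" -> "uhllvzytm" -> "fswwgkjex" -> "FSWWGKJEX"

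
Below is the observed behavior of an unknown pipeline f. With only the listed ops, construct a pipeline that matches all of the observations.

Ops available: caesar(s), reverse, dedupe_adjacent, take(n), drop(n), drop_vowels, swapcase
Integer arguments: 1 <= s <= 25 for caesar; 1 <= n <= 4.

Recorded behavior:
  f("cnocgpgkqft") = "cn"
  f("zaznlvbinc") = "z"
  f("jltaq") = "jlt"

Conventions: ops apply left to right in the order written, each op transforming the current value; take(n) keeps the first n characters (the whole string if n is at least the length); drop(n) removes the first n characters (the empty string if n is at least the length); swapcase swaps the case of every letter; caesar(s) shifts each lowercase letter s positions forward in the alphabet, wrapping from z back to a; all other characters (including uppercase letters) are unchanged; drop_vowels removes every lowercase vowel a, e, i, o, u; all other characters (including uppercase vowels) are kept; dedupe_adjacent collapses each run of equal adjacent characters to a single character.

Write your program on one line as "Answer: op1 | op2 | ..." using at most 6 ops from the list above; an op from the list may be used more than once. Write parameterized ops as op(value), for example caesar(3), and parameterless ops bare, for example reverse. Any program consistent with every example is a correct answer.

take(3) | reverse | drop_vowels | reverse | dedupe_adjacent

Check, running the answer program on each example:
  "cnocgpgkqft" -> "cno" -> "onc" -> "nc" -> "cn" -> "cn"
  "zaznlvbinc" -> "zaz" -> "zaz" -> "zz" -> "zz" -> "z"
  "jltaq" -> "jlt" -> "tlj" -> "tlj" -> "jlt" -> "jlt"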